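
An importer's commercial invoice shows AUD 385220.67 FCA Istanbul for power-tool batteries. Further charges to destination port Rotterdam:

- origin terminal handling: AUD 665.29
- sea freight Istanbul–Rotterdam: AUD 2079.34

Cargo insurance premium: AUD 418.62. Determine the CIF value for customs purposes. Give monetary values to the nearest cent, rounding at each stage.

CIF value: AUD 388383.92

CIF = FCA price + pre-shipment costs + freight + insurance
CIF = 385220.67 + 665.29 + 2079.34 + 418.62 = 388383.92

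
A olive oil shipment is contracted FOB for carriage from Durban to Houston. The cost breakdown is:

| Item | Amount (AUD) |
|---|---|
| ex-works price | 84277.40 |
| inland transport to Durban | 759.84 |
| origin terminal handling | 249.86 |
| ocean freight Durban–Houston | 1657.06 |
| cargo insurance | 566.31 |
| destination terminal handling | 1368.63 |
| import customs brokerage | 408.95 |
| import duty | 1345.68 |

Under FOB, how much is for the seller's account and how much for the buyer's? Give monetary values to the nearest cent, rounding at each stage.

FOB: the seller bears costs until goods are on board at the origin port; the buyer bears freight, insurance and all costs thereafter.
Seller's account: goods 84277.40 + inland to port 759.84 + origin terminal 249.86 = 85287.10
Buyer's account: freight 1657.06 + insurance 566.31 + destination terminal 1368.63 + brokerage 408.95 + duty 1345.68 = 5346.63

Seller: AUD 85287.10; buyer: AUD 5346.63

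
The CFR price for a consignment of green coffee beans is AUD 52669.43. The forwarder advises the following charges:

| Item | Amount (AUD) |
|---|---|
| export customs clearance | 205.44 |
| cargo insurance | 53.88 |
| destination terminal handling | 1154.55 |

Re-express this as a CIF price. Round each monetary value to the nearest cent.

Not relevant to the conversion: export clearance — on the seller under both CFR and CIF; already in the CFR price and stays in the CIF price. destination terminal — on the buyer under both terms; not part of either seller's price.
From CFR to CIF, the seller additionally bears: insurance.
CIF price = 52669.43 + 53.88 = 52723.31

CIF price: AUD 52723.31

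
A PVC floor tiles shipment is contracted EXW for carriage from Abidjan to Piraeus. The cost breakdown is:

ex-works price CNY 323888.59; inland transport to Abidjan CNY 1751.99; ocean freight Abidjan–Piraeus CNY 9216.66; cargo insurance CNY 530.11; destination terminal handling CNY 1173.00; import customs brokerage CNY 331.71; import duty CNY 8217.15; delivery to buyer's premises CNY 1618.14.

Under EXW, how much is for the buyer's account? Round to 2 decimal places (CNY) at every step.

EXW: the seller makes goods available at their premises; the buyer bears all onward costs.
Seller's account: goods 323888.59 = 323888.59
Buyer's account: inland to port 1751.99 + freight 9216.66 + insurance 530.11 + destination terminal 1173.00 + brokerage 331.71 + duty 8217.15 + delivery 1618.14 = 22838.76

Buyer's account: CNY 22838.76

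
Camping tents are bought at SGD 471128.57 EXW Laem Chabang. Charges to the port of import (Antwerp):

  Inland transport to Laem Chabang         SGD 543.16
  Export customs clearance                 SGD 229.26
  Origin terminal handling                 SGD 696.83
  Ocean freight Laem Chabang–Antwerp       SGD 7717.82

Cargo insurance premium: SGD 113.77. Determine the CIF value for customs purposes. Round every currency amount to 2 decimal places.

CIF value: SGD 480429.41

CIF = EXW price + pre-shipment costs + freight + insurance
CIF = 471128.57 + 543.16 + 229.26 + 696.83 + 7717.82 + 113.77 = 480429.41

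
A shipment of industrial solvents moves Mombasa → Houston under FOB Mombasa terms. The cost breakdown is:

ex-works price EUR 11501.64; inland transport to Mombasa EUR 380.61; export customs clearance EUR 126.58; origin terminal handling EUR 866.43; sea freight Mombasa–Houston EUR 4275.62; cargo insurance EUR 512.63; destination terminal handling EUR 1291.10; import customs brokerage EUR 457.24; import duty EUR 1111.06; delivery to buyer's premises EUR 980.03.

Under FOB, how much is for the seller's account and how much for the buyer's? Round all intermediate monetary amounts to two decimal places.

Seller: EUR 12875.26; buyer: EUR 8627.68

FOB: the seller bears costs until goods are on board at the origin port; the buyer bears freight, insurance and all costs thereafter.
Seller's account: goods 11501.64 + inland to port 380.61 + export clearance 126.58 + origin terminal 866.43 = 12875.26
Buyer's account: freight 4275.62 + insurance 512.63 + destination terminal 1291.10 + brokerage 457.24 + duty 1111.06 + delivery 980.03 = 8627.68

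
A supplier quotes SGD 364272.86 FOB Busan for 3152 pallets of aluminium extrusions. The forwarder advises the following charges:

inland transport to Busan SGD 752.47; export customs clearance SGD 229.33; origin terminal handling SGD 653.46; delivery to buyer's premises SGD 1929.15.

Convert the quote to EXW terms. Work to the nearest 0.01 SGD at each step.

EXW price: SGD 362637.60

Not relevant to the conversion: delivery — on the buyer under both terms; not part of either seller's price.
From FOB to EXW, the seller no longer bears: inland to port, export clearance, origin terminal.
EXW price = 364272.86 − 752.47 − 229.33 − 653.46 = 362637.60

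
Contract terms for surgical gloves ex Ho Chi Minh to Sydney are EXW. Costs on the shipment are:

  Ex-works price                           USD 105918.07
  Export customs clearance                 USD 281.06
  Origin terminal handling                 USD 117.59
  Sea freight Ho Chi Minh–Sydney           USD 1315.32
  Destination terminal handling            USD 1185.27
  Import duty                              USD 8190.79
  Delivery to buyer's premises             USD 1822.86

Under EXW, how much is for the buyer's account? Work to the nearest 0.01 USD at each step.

EXW: the seller makes goods available at their premises; the buyer bears all onward costs.
Seller's account: goods 105918.07 = 105918.07
Buyer's account: export clearance 281.06 + origin terminal 117.59 + freight 1315.32 + destination terminal 1185.27 + duty 8190.79 + delivery 1822.86 = 12912.89

Buyer's account: USD 12912.89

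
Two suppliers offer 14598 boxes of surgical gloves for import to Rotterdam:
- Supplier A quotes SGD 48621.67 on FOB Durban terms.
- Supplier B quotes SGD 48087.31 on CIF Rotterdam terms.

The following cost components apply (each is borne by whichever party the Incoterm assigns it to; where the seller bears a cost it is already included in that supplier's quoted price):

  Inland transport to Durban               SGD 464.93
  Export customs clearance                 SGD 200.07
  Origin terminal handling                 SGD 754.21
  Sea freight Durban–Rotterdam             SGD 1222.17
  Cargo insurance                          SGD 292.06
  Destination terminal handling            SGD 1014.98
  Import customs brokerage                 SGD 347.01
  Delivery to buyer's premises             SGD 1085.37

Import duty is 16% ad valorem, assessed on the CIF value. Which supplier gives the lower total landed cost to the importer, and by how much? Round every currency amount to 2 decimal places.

Supplier A (FOB):
CIF value = FOB price + freight + insurance = 48621.67 + 1222.17 + 292.06 = 50135.90
Import duty = 50135.90 × 16% = 8021.74
Buyer bears (A): 1222.17 + 292.06 + 1014.98 + 347.01 + 1085.37 = 3961.59
Landed cost (A) = invoice 48621.67 + 3961.59 + duty 8021.74 = 60605.00
Supplier B (CIF):
The CIF price already equals the CIF value: 48087.31
Import duty = 48087.31 × 16% = 7693.97
Buyer bears (B): 1014.98 + 347.01 + 1085.37 = 2447.36
Landed cost (B) = invoice 48087.31 + 2447.36 + duty 7693.97 = 58228.64
Difference = |60605.00 − 58228.64| = 2376.36

Supplier B is cheaper by SGD 2376.36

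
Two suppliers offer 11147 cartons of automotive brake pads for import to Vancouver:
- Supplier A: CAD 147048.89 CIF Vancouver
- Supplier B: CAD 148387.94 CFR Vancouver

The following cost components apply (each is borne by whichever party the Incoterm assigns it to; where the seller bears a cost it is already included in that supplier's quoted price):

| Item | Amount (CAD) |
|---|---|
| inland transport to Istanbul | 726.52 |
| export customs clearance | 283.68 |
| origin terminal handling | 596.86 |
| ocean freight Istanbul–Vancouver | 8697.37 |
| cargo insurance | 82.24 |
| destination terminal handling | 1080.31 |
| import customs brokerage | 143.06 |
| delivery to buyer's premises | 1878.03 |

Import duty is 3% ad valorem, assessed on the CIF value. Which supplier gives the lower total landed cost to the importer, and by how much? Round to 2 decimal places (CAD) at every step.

Supplier A is cheaper by CAD 1463.93

Supplier A (CIF):
The CIF price already equals the CIF value: 147048.89
Import duty = 147048.89 × 3% = 4411.47
Buyer bears (A): 1080.31 + 143.06 + 1878.03 = 3101.40
Landed cost (A) = invoice 147048.89 + 3101.40 + duty 4411.47 = 154561.76
Supplier B (CFR):
CIF value = CFR price + insurance = 148387.94 + 82.24 = 148470.18
Import duty = 148470.18 × 3% = 4454.11
Buyer bears (B): 82.24 + 1080.31 + 143.06 + 1878.03 = 3183.64
Landed cost (B) = invoice 148387.94 + 3183.64 + duty 4454.11 = 156025.69
Difference = |154561.76 − 156025.69| = 1463.93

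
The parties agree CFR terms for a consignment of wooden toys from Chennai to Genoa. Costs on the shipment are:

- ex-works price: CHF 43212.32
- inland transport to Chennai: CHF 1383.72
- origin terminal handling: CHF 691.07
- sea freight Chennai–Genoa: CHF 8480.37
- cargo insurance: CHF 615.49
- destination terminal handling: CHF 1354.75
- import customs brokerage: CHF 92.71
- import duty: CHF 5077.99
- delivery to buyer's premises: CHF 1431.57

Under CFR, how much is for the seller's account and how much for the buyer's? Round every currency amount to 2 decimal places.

CFR: the seller pays costs through ocean freight to the destination port, but not insurance.
Seller's account: goods 43212.32 + inland to port 1383.72 + origin terminal 691.07 + freight 8480.37 = 53767.48
Buyer's account: insurance 615.49 + destination terminal 1354.75 + brokerage 92.71 + duty 5077.99 + delivery 1431.57 = 8572.51

Seller: CHF 53767.48; buyer: CHF 8572.51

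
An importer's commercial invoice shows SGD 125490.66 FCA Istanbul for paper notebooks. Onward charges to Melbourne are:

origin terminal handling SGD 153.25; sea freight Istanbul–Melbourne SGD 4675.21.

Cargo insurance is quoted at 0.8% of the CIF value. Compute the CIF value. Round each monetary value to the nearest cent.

CIF value: SGD 131370.08

Let C be the CIF value. C = FCA price + pre-shipment costs + freight + 0.8% × C
C − 0.8% × C = 125490.66 + 153.25 + 4675.21
0.992 × C = 130319.12
C = 130319.12 / 0.992 = 131370.08
Insurance premium = 0.8% × 131370.08 = 1050.96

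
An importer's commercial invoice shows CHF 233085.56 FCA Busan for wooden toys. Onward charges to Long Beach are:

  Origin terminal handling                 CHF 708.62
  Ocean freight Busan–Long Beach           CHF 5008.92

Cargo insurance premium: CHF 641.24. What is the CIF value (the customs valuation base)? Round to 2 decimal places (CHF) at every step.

CIF value: CHF 239444.34

CIF = FCA price + pre-shipment costs + freight + insurance
CIF = 233085.56 + 708.62 + 5008.92 + 641.24 = 239444.34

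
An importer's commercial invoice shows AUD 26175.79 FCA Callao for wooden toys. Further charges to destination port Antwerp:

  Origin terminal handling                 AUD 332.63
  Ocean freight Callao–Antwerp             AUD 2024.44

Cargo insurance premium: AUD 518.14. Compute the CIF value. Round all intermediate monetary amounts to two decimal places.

CIF = FCA price + pre-shipment costs + freight + insurance
CIF = 26175.79 + 332.63 + 2024.44 + 518.14 = 29051.00

CIF value: AUD 29051.00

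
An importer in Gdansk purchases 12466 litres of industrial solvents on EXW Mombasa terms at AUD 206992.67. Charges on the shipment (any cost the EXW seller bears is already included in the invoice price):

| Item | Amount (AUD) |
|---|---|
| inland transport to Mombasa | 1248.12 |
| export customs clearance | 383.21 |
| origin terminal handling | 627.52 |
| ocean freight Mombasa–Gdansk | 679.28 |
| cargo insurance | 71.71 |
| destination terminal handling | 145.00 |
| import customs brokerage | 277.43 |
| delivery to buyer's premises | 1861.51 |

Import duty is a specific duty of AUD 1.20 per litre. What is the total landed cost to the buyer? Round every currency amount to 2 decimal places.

EXW: the seller makes goods available at their premises; the buyer bears all onward costs.
CIF value = EXW price + inland to port + export clearance + origin terminal + freight + insurance = 206992.67 + 1248.12 + 383.21 + 627.52 + 679.28 + 71.71 = 210002.51
Import duty = 12466 × 1.20 = 14959.20
Buyer bears: inland to port 1248.12 + export clearance 383.21 + origin terminal 627.52 + freight 679.28 + insurance 71.71 + destination terminal 145.00 + brokerage 277.43 + delivery 1861.51 + duty 14959.20 = 20252.98
Landed cost = invoice 206992.67 + 20252.98 = 227245.65

Total landed cost: AUD 227245.65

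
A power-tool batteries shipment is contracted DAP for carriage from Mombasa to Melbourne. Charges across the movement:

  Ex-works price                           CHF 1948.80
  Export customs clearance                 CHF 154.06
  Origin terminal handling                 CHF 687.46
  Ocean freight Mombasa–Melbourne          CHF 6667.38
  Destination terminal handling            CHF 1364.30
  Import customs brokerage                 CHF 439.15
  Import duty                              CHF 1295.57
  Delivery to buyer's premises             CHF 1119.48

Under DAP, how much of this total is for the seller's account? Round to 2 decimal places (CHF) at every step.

Seller's account: CHF 11941.48

DAP: the seller bears all costs to the named destination except import duty and clearance.
Seller's account: goods 1948.80 + export clearance 154.06 + origin terminal 687.46 + freight 6667.38 + destination terminal 1364.30 + delivery 1119.48 = 11941.48
Buyer's account: brokerage 439.15 + duty 1295.57 = 1734.72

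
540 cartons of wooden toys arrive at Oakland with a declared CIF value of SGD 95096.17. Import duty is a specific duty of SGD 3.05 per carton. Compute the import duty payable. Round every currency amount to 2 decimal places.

Import duty: SGD 1647.00

Import duty = 540 × 3.05 = 1647.00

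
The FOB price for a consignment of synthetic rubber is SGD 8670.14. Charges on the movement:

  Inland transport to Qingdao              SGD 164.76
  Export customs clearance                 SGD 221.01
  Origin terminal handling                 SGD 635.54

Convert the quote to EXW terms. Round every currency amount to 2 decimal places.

From FOB to EXW, the seller no longer bears: inland to port, export clearance, origin terminal.
EXW price = 8670.14 − 164.76 − 221.01 − 635.54 = 7648.83

EXW price: SGD 7648.83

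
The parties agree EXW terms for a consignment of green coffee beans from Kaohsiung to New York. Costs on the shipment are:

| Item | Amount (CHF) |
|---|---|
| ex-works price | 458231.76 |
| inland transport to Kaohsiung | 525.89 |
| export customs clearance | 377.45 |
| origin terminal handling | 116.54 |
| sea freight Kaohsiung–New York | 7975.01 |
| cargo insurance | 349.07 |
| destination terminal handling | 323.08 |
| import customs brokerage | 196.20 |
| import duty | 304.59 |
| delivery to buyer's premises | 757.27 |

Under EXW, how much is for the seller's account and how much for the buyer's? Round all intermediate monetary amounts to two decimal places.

EXW: the seller makes goods available at their premises; the buyer bears all onward costs.
Seller's account: goods 458231.76 = 458231.76
Buyer's account: inland to port 525.89 + export clearance 377.45 + origin terminal 116.54 + freight 7975.01 + insurance 349.07 + destination terminal 323.08 + brokerage 196.20 + duty 304.59 + delivery 757.27 = 10925.10

Seller: CHF 458231.76; buyer: CHF 10925.10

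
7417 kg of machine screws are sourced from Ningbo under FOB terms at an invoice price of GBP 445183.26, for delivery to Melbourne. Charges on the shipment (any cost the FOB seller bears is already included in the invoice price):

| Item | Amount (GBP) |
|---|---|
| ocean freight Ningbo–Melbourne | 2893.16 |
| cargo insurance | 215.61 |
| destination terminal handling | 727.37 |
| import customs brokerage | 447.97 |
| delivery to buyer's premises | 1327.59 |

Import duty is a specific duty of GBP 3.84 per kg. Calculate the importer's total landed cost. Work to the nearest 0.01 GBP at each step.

Total landed cost: GBP 479276.24

FOB: the seller bears costs until goods are on board at the origin port; the buyer bears freight, insurance and all costs thereafter.
CIF value = FOB price + freight + insurance = 445183.26 + 2893.16 + 215.61 = 448292.03
Import duty = 7417 × 3.84 = 28481.28
Buyer bears: freight 2893.16 + insurance 215.61 + destination terminal 727.37 + brokerage 447.97 + delivery 1327.59 + duty 28481.28 = 34092.98
Landed cost = invoice 445183.26 + 34092.98 = 479276.24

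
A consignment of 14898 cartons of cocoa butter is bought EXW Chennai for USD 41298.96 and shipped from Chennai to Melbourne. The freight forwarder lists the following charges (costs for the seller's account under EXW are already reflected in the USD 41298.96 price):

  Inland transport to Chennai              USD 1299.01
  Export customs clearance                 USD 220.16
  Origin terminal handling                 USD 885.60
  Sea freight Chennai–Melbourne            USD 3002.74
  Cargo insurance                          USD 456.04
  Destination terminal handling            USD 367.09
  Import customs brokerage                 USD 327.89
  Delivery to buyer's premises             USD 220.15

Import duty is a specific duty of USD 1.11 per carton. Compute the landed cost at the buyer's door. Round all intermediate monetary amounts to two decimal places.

Total landed cost: USD 64614.42

EXW: the seller makes goods available at their premises; the buyer bears all onward costs.
CIF value = EXW price + inland to port + export clearance + origin terminal + freight + insurance = 41298.96 + 1299.01 + 220.16 + 885.60 + 3002.74 + 456.04 = 47162.51
Import duty = 14898 × 1.11 = 16536.78
Buyer bears: inland to port 1299.01 + export clearance 220.16 + origin terminal 885.60 + freight 3002.74 + insurance 456.04 + destination terminal 367.09 + brokerage 327.89 + delivery 220.15 + duty 16536.78 = 23315.46
Landed cost = invoice 41298.96 + 23315.46 = 64614.42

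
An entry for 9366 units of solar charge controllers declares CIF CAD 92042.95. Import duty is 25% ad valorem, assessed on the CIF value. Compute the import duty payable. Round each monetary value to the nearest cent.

Import duty = 92042.95 × 25% = 23010.74

Import duty: CAD 23010.74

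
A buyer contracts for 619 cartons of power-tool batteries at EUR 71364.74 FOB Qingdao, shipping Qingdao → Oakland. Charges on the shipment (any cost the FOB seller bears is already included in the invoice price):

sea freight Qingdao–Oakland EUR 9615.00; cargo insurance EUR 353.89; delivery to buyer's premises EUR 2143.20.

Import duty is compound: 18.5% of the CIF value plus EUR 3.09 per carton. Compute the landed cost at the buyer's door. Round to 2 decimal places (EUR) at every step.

FOB: the seller bears costs until goods are on board at the origin port; the buyer bears freight, insurance and all costs thereafter.
CIF value = FOB price + freight + insurance = 71364.74 + 9615.00 + 353.89 = 81333.63
Ad valorem component: 81333.63 × 18.5% = 15046.72
Specific component: 619 × 3.09 = 1912.71
Import duty = 15046.72 + 1912.71 = 16959.43
Buyer bears: freight 9615.00 + insurance 353.89 + delivery 2143.20 + duty 16959.43 = 29071.52
Landed cost = invoice 71364.74 + 29071.52 = 100436.26

Total landed cost: EUR 100436.26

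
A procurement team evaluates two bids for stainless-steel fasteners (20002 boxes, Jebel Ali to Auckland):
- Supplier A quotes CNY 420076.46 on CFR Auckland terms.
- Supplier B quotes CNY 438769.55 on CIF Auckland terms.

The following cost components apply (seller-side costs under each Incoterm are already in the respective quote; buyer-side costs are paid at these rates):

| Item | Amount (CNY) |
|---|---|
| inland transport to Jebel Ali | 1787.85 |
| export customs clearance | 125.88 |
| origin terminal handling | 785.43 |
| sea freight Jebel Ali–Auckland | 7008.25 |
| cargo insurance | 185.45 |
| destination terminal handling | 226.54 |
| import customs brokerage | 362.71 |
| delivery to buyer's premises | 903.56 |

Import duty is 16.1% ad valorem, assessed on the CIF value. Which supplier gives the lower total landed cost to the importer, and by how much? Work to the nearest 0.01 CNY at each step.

Supplier A is cheaper by CNY 21487.37

Supplier A (CFR):
CIF value = CFR price + insurance = 420076.46 + 185.45 = 420261.91
Import duty = 420261.91 × 16.1% = 67662.17
Buyer bears (A): 185.45 + 226.54 + 362.71 + 903.56 = 1678.26
Landed cost (A) = invoice 420076.46 + 1678.26 + duty 67662.17 = 489416.89
Supplier B (CIF):
The CIF price already equals the CIF value: 438769.55
Import duty = 438769.55 × 16.1% = 70641.90
Buyer bears (B): 226.54 + 362.71 + 903.56 = 1492.81
Landed cost (B) = invoice 438769.55 + 1492.81 + duty 70641.90 = 510904.26
Difference = |489416.89 − 510904.26| = 21487.37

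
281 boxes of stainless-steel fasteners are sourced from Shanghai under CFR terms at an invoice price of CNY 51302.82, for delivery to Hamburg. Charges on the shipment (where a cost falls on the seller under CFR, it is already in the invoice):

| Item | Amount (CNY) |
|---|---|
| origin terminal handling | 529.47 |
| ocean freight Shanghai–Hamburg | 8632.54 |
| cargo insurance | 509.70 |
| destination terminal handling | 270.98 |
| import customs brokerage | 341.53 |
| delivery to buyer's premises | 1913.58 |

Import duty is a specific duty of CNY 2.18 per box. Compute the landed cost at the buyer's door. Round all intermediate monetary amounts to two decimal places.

Total landed cost: CNY 54951.19

CFR: the seller pays costs through ocean freight to the destination port, but not insurance.
Already in the invoice (seller's account under CFR): origin terminal, freight — exclude.
CIF value = CFR price + insurance = 51302.82 + 509.70 = 51812.52
Import duty = 281 × 2.18 = 612.58
Buyer bears: insurance 509.70 + destination terminal 270.98 + brokerage 341.53 + delivery 1913.58 + duty 612.58 = 3648.37
Landed cost = invoice 51302.82 + 3648.37 = 54951.19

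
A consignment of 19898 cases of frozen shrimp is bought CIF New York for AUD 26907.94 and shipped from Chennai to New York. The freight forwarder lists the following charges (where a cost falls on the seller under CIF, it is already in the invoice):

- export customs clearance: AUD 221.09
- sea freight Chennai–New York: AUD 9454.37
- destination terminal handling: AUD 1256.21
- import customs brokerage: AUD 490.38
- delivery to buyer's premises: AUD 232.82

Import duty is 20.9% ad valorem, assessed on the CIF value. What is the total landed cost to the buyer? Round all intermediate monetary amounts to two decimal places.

Total landed cost: AUD 34511.11

CIF: the seller pays costs through ocean freight and marine insurance to the destination port.
Already in the invoice (seller's account under CIF): export clearance, freight — exclude.
The CIF price already equals the CIF value: 26907.94
Import duty = 26907.94 × 20.9% = 5623.76
Buyer bears: destination terminal 1256.21 + brokerage 490.38 + delivery 232.82 + duty 5623.76 = 7603.17
Landed cost = invoice 26907.94 + 7603.17 = 34511.11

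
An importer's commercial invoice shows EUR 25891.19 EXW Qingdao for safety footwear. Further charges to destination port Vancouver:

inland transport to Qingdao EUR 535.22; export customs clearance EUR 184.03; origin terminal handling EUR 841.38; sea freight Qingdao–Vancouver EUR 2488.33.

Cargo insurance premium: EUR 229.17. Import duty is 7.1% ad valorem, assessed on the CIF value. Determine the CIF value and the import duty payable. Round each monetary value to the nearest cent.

CIF = EXW price + pre-shipment costs + freight + insurance
CIF = 25891.19 + 535.22 + 184.03 + 841.38 + 2488.33 + 229.17 = 30169.32
Import duty = 30169.32 × 7.1% = 2142.02

CIF value: EUR 30169.32; import duty: EUR 2142.02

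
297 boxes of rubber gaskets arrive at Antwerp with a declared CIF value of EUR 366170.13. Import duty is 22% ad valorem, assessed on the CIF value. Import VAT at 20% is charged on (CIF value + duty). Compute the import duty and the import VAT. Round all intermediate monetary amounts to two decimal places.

Import duty = 366170.13 × 22% = 80557.43
VAT base = CIF + duty = 366170.13 + 80557.43 = 446727.56
Import VAT = 446727.56 × 20% = 89345.51

Import duty: EUR 80557.43; import VAT: EUR 89345.51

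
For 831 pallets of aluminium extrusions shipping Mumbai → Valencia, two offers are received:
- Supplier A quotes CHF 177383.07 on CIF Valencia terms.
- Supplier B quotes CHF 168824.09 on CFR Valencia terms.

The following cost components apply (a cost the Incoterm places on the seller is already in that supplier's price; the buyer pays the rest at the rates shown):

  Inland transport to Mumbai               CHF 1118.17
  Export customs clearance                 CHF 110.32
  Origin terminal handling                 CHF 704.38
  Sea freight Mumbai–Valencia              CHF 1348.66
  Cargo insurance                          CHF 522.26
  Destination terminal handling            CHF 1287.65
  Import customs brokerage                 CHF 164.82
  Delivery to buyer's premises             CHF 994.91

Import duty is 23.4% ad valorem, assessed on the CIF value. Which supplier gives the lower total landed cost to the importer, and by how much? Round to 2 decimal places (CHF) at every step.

Supplier A (CIF):
The CIF price already equals the CIF value: 177383.07
Import duty = 177383.07 × 23.4% = 41507.64
Buyer bears (A): 1287.65 + 164.82 + 994.91 = 2447.38
Landed cost (A) = invoice 177383.07 + 2447.38 + duty 41507.64 = 221338.09
Supplier B (CFR):
CIF value = CFR price + insurance = 168824.09 + 522.26 = 169346.35
Import duty = 169346.35 × 23.4% = 39627.05
Buyer bears (B): 522.26 + 1287.65 + 164.82 + 994.91 = 2969.64
Landed cost (B) = invoice 168824.09 + 2969.64 + duty 39627.05 = 211420.78
Difference = |221338.09 − 211420.78| = 9917.31

Supplier B is cheaper by CHF 9917.31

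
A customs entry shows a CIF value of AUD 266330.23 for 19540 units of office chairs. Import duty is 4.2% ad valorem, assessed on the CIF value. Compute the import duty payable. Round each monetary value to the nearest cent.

Import duty = 266330.23 × 4.2% = 11185.87

Import duty: AUD 11185.87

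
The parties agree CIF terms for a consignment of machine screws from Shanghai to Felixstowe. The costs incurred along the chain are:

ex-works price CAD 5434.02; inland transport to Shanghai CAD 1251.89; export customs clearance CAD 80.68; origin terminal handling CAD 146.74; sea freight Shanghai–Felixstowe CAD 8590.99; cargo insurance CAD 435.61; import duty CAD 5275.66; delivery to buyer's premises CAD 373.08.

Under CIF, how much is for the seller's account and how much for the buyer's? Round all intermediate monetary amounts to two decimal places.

CIF: the seller pays costs through ocean freight and marine insurance to the destination port.
Seller's account: goods 5434.02 + inland to port 1251.89 + export clearance 80.68 + origin terminal 146.74 + freight 8590.99 + insurance 435.61 = 15939.93
Buyer's account: duty 5275.66 + delivery 373.08 = 5648.74

Seller: CAD 15939.93; buyer: CAD 5648.74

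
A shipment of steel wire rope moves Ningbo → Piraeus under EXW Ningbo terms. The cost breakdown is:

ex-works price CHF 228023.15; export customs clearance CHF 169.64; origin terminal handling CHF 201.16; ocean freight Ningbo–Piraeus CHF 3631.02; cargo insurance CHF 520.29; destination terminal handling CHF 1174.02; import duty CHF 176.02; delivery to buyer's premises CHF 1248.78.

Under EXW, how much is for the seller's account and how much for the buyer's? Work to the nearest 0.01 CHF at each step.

Seller: CHF 228023.15; buyer: CHF 7120.93

EXW: the seller makes goods available at their premises; the buyer bears all onward costs.
Seller's account: goods 228023.15 = 228023.15
Buyer's account: export clearance 169.64 + origin terminal 201.16 + freight 3631.02 + insurance 520.29 + destination terminal 1174.02 + duty 176.02 + delivery 1248.78 = 7120.93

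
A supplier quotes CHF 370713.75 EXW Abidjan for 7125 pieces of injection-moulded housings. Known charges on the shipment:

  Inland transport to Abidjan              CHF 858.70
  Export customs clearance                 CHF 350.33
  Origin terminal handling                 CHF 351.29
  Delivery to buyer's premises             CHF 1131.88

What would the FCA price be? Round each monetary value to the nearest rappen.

FCA price: CHF 371922.78

Not relevant to the conversion: origin terminal, delivery — on the buyer under both terms; not part of either seller's price.
From EXW to FCA, the seller additionally bears: inland to port, export clearance.
FCA price = 370713.75 + 858.70 + 350.33 = 371922.78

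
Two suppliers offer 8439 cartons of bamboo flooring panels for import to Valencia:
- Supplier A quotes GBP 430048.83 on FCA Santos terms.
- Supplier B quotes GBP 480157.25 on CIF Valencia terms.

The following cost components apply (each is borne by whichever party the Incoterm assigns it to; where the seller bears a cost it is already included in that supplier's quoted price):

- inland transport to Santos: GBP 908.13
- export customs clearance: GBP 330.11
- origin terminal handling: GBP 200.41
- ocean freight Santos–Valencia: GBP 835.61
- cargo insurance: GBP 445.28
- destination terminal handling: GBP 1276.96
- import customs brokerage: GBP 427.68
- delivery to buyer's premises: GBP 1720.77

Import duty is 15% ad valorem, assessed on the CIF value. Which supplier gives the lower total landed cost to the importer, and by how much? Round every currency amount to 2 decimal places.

Supplier A (FCA):
CIF value = FCA price + origin terminal + freight + insurance = 430048.83 + 200.41 + 835.61 + 445.28 = 431530.13
Import duty = 431530.13 × 15% = 64729.52
Buyer bears (A): 200.41 + 835.61 + 445.28 + 1276.96 + 427.68 + 1720.77 = 4906.71
Landed cost (A) = invoice 430048.83 + 4906.71 + duty 64729.52 = 499685.06
Supplier B (CIF):
The CIF price already equals the CIF value: 480157.25
Import duty = 480157.25 × 15% = 72023.59
Buyer bears (B): 1276.96 + 427.68 + 1720.77 = 3425.41
Landed cost (B) = invoice 480157.25 + 3425.41 + duty 72023.59 = 555606.25
Difference = |499685.06 − 555606.25| = 55921.19

Supplier A is cheaper by GBP 55921.19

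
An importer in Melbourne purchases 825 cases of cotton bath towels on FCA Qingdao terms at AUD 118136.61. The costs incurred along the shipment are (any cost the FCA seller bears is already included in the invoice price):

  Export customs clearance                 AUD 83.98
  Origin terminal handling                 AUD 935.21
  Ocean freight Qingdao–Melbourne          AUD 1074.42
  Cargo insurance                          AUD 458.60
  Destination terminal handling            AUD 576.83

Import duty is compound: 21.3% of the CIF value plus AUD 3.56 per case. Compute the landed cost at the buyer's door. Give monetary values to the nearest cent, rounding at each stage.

FCA: the seller delivers export-cleared goods to the carrier; the buyer bears costs from that point.
Already in the invoice (seller's account under FCA): export clearance — exclude.
CIF value = FCA price + origin terminal + freight + insurance = 118136.61 + 935.21 + 1074.42 + 458.60 = 120604.84
Ad valorem component: 120604.84 × 21.3% = 25688.83
Specific component: 825 × 3.56 = 2937.00
Import duty = 25688.83 + 2937.00 = 28625.83
Buyer bears: origin terminal 935.21 + freight 1074.42 + insurance 458.60 + destination terminal 576.83 + duty 28625.83 = 31670.89
Landed cost = invoice 118136.61 + 31670.89 = 149807.50

Total landed cost: AUD 149807.50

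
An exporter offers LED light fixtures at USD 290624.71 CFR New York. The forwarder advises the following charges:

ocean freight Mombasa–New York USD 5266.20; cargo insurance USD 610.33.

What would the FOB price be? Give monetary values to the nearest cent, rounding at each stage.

Not relevant to the conversion: insurance — on the buyer under both terms; not part of either seller's price.
From CFR to FOB, the seller no longer bears: freight.
FOB price = 290624.71 − 5266.20 = 285358.51

FOB price: USD 285358.51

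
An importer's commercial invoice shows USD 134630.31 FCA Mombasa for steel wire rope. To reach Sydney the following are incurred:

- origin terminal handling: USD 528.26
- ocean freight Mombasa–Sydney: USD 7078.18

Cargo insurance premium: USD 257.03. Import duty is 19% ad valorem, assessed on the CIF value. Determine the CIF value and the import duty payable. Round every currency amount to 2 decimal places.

CIF value: USD 142493.78; import duty: USD 27073.82

CIF = FCA price + pre-shipment costs + freight + insurance
CIF = 134630.31 + 528.26 + 7078.18 + 257.03 = 142493.78
Import duty = 142493.78 × 19% = 27073.82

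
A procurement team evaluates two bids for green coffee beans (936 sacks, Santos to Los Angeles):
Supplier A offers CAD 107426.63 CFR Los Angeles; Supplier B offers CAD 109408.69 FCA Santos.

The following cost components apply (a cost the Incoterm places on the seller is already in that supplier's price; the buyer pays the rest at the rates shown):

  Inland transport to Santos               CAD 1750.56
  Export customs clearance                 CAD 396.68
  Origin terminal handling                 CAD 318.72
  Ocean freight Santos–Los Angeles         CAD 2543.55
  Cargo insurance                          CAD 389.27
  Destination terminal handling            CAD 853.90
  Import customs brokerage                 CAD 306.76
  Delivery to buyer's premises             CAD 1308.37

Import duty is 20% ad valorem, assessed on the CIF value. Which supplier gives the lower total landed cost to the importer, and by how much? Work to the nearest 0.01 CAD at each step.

Supplier A (CFR):
CIF value = CFR price + insurance = 107426.63 + 389.27 = 107815.90
Import duty = 107815.90 × 20% = 21563.18
Buyer bears (A): 389.27 + 853.90 + 306.76 + 1308.37 = 2858.30
Landed cost (A) = invoice 107426.63 + 2858.30 + duty 21563.18 = 131848.11
Supplier B (FCA):
CIF value = FCA price + origin terminal + freight + insurance = 109408.69 + 318.72 + 2543.55 + 389.27 = 112660.23
Import duty = 112660.23 × 20% = 22532.05
Buyer bears (B): 318.72 + 2543.55 + 389.27 + 853.90 + 306.76 + 1308.37 = 5720.57
Landed cost (B) = invoice 109408.69 + 5720.57 + duty 22532.05 = 137661.31
Difference = |131848.11 − 137661.31| = 5813.20

Supplier A is cheaper by CAD 5813.20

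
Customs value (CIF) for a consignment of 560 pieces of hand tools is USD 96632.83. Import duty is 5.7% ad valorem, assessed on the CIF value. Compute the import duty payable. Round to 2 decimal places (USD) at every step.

Import duty = 96632.83 × 5.7% = 5508.07

Import duty: USD 5508.07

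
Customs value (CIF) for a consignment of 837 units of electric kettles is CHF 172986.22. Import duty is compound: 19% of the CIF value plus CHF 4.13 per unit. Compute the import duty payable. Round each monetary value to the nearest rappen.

Ad valorem component: 172986.22 × 19% = 32867.38
Specific component: 837 × 4.13 = 3456.81
Import duty = 32867.38 + 3456.81 = 36324.19

Import duty: CHF 36324.19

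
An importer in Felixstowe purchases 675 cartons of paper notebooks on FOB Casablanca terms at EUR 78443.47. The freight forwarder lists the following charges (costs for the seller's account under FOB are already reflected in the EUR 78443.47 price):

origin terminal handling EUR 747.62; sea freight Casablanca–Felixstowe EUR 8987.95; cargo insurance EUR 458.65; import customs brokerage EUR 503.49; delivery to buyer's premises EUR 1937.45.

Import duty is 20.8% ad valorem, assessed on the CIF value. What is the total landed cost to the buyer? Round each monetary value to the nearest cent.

FOB: the seller bears costs until goods are on board at the origin port; the buyer bears freight, insurance and all costs thereafter.
Already in the invoice (seller's account under FOB): origin terminal — exclude.
CIF value = FOB price + freight + insurance = 78443.47 + 8987.95 + 458.65 = 87890.07
Import duty = 87890.07 × 20.8% = 18281.13
Buyer bears: freight 8987.95 + insurance 458.65 + brokerage 503.49 + delivery 1937.45 + duty 18281.13 = 30168.67
Landed cost = invoice 78443.47 + 30168.67 = 108612.14

Total landed cost: EUR 108612.14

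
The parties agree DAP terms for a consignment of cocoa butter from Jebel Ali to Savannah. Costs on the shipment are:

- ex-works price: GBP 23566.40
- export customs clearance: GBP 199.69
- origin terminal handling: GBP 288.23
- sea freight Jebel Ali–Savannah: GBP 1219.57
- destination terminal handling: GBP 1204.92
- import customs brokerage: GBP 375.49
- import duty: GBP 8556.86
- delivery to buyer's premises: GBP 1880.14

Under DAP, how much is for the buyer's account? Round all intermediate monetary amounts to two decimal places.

DAP: the seller bears all costs to the named destination except import duty and clearance.
Seller's account: goods 23566.40 + export clearance 199.69 + origin terminal 288.23 + freight 1219.57 + destination terminal 1204.92 + delivery 1880.14 = 28358.95
Buyer's account: brokerage 375.49 + duty 8556.86 = 8932.35

Buyer's account: GBP 8932.35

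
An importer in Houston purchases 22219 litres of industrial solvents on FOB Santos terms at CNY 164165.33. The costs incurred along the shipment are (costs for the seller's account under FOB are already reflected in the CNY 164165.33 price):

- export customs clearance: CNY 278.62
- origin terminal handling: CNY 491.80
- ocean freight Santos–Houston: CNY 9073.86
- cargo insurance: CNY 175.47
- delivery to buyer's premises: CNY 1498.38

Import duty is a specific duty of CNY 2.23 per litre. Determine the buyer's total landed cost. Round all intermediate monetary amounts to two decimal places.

Total landed cost: CNY 224461.41

FOB: the seller bears costs until goods are on board at the origin port; the buyer bears freight, insurance and all costs thereafter.
Already in the invoice (seller's account under FOB): export clearance, origin terminal — exclude.
CIF value = FOB price + freight + insurance = 164165.33 + 9073.86 + 175.47 = 173414.66
Import duty = 22219 × 2.23 = 49548.37
Buyer bears: freight 9073.86 + insurance 175.47 + delivery 1498.38 + duty 49548.37 = 60296.08
Landed cost = invoice 164165.33 + 60296.08 = 224461.41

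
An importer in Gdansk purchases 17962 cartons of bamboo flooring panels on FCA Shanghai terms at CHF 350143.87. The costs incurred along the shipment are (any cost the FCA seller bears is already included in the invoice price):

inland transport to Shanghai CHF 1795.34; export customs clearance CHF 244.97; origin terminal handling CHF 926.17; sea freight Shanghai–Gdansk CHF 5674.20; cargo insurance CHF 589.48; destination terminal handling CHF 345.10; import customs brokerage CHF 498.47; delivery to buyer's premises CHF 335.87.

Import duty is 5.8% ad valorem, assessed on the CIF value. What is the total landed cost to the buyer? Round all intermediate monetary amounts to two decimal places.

FCA: the seller delivers export-cleared goods to the carrier; the buyer bears costs from that point.
Already in the invoice (seller's account under FCA): inland to port, export clearance — exclude.
CIF value = FCA price + origin terminal + freight + insurance = 350143.87 + 926.17 + 5674.20 + 589.48 = 357333.72
Import duty = 357333.72 × 5.8% = 20725.36
Buyer bears: origin terminal 926.17 + freight 5674.20 + insurance 589.48 + destination terminal 345.10 + brokerage 498.47 + delivery 335.87 + duty 20725.36 = 29094.65
Landed cost = invoice 350143.87 + 29094.65 = 379238.52

Total landed cost: CHF 379238.52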